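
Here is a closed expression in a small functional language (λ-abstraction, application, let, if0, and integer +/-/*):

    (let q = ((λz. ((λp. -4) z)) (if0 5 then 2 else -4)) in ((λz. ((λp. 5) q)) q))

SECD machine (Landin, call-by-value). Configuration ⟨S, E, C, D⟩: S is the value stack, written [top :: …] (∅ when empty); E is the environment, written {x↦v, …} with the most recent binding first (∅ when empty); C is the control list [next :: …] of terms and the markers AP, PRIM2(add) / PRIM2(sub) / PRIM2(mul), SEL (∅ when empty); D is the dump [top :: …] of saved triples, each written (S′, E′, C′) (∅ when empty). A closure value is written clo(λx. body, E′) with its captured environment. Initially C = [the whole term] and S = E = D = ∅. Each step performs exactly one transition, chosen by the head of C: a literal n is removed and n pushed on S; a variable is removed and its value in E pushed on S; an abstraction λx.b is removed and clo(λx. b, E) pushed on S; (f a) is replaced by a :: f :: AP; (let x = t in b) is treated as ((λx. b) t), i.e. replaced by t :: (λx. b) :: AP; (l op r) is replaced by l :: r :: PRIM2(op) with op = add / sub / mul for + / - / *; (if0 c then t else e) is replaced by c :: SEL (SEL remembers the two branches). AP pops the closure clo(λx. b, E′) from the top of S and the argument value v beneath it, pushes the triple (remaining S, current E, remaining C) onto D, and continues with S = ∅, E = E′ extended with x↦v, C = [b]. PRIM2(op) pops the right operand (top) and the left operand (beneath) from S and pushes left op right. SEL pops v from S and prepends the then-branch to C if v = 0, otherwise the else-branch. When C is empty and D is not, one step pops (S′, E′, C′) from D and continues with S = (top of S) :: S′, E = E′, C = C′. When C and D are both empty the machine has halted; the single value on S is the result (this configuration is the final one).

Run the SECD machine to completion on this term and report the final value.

[0] <S=∅, E=∅, C=[(let q = ((λz. ((λp. -4) z)) (if0 5 then 2 else -4)) in ((λz. ((λp. 5) q)) q))], D=∅>
[1] <S=∅, E=∅, C=[((λz. ((λp. -4) z)) (if0 5 then 2 else -4)) :: (λq. ((λz. ((λp. 5) q)) q)) :: AP], D=∅>
[2] <S=∅, E=∅, C=[(if0 5 then 2 else -4) :: (λz. ((λp. -4) z)) :: AP :: (λq. ((λz. ((λp. 5) q)) q)) :: AP], D=∅>
[3] <S=∅, E=∅, C=[5 :: SEL :: (λz. ((λp. -4) z)) :: AP :: (λq. ((λz. ((λp. 5) q)) q)) :: AP], D=∅>
[4] <S=[5], E=∅, C=[SEL :: (λz. ((λp. -4) z)) :: AP :: (λq. ((λz. ((λp. 5) q)) q)) :: AP], D=∅>
[5] <S=∅, E=∅, C=[-4 :: (λz. ((λp. -4) z)) :: AP :: (λq. ((λz. ((λp. 5) q)) q)) :: AP], D=∅>
[6] <S=[-4], E=∅, C=[(λz. ((λp. -4) z)) :: AP :: (λq. ((λz. ((λp. 5) q)) q)) :: AP], D=∅>
[7] <S=[clo(λz. ((λp. -4) z), ∅) :: -4], E=∅, C=[AP :: (λq. ((λz. ((λp. 5) q)) q)) :: AP], D=∅>
[8] <S=∅, E={z↦-4}, C=[((λp. -4) z)], D=[(∅, ∅, [(λq. ((λz. ((λp. 5) q)) q)) :: AP])]>
[9] <S=∅, E={z↦-4}, C=[z :: (λp. -4) :: AP], D=[(∅, ∅, [(λq. ((λz. ((λp. 5) q)) q)) :: AP])]>
[10] <S=[-4], E={z↦-4}, C=[(λp. -4) :: AP], D=[(∅, ∅, [(λq. ((λz. ((λp. 5) q)) q)) :: AP])]>
[11] <S=[clo(λp. -4, {z↦-4}) :: -4], E={z↦-4}, C=[AP], D=[(∅, ∅, [(λq. ((λz. ((λp. 5) q)) q)) :: AP])]>
[12] <S=∅, E={p↦-4, z↦-4}, C=[-4], D=[(∅, {z↦-4}, ∅) :: (∅, ∅, [(λq. ((λz. ((λp. 5) q)) q)) :: AP])]>
[13] <S=[-4], E={p↦-4, z↦-4}, C=∅, D=[(∅, {z↦-4}, ∅) :: (∅, ∅, [(λq. ((λz. ((λp. 5) q)) q)) :: AP])]>
[14] <S=[-4], E={z↦-4}, C=∅, D=[(∅, ∅, [(λq. ((λz. ((λp. 5) q)) q)) :: AP])]>
[15] <S=[-4], E=∅, C=[(λq. ((λz. ((λp. 5) q)) q)) :: AP], D=∅>
[16] <S=[clo(λq. ((λz. ((λp. 5) q)) q), ∅) :: -4], E=∅, C=[AP], D=∅>
[17] <S=∅, E={q↦-4}, C=[((λz. ((λp. 5) q)) q)], D=[(∅, ∅, ∅)]>
[18] <S=∅, E={q↦-4}, C=[q :: (λz. ((λp. 5) q)) :: AP], D=[(∅, ∅, ∅)]>
[19] <S=[-4], E={q↦-4}, C=[(λz. ((λp. 5) q)) :: AP], D=[(∅, ∅, ∅)]>
[20] <S=[clo(λz. ((λp. 5) q), {q↦-4}) :: -4], E={q↦-4}, C=[AP], D=[(∅, ∅, ∅)]>
[21] <S=∅, E={z↦-4, q↦-4}, C=[((λp. 5) q)], D=[(∅, {q↦-4}, ∅) :: (∅, ∅, ∅)]>
[22] <S=∅, E={z↦-4, q↦-4}, C=[q :: (λp. 5) :: AP], D=[(∅, {q↦-4}, ∅) :: (∅, ∅, ∅)]>
[23] <S=[-4], E={z↦-4, q↦-4}, C=[(λp. 5) :: AP], D=[(∅, {q↦-4}, ∅) :: (∅, ∅, ∅)]>
[24] <S=[clo(λp. 5, {z↦-4, q↦-4}) :: -4], E={z↦-4, q↦-4}, C=[AP], D=[(∅, {q↦-4}, ∅) :: (∅, ∅, ∅)]>
[25] <S=∅, E={p↦-4, z↦-4, q↦-4}, C=[5], D=[(∅, {z↦-4, q↦-4}, ∅) :: (∅, {q↦-4}, ∅) :: (∅, ∅, ∅)]>
[26] <S=[5], E={p↦-4, z↦-4, q↦-4}, C=∅, D=[(∅, {z↦-4, q↦-4}, ∅) :: (∅, {q↦-4}, ∅) :: (∅, ∅, ∅)]>
[27] <S=[5], E={z↦-4, q↦-4}, C=∅, D=[(∅, {q↦-4}, ∅) :: (∅, ∅, ∅)]>
[28] <S=[5], E={q↦-4}, C=∅, D=[(∅, ∅, ∅)]>
[29] <S=[5], E=∅, C=∅, D=∅>
→ final value 5

Answer: 5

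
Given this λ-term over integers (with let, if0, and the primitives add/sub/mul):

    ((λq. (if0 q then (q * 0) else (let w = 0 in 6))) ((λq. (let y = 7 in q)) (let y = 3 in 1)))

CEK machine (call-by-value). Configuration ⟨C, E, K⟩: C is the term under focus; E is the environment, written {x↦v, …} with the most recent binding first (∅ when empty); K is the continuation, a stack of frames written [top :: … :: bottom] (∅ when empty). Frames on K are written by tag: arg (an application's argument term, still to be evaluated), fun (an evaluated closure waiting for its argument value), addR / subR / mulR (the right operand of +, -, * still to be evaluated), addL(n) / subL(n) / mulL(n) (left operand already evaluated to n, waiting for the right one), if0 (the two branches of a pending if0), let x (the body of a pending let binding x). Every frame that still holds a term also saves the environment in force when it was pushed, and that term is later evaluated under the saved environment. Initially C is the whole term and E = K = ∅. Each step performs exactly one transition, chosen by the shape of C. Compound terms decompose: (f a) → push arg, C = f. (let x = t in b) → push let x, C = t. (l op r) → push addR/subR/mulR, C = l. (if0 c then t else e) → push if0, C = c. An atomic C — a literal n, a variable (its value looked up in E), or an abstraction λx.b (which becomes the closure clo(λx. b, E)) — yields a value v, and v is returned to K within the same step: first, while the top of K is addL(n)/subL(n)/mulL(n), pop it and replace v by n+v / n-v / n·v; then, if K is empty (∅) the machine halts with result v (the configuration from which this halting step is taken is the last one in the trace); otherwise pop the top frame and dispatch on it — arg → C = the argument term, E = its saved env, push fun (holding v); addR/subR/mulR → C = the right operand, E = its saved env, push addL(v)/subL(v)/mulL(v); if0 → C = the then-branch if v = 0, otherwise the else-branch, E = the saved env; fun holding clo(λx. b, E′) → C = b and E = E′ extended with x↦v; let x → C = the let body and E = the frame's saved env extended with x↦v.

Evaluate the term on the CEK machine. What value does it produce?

[0] [C=((λq. (if0 q then (q * 0) else (let w = 0 in 6))) ((λq. (let y = 7 in q)) (let y = 3 in 1))) | E=∅ | K=∅]
[1] [C=(λq. (if0 q then (q * 0) else (let w = 0 in 6))) | E=∅ | K=[arg]]
[2] [C=((λq. (let y = 7 in q)) (let y = 3 in 1)) | E=∅ | K=[fun]]
[3] [C=(λq. (let y = 7 in q)) | E=∅ | K=[arg :: fun]]
[4] [C=(let y = 3 in 1) | E=∅ | K=[fun :: fun]]
[5] [C=3 | E=∅ | K=[let y :: fun :: fun]]
[6] [C=1 | E={y↦3} | K=[fun :: fun]]
[7] [C=(let y = 7 in q) | E={q↦1} | K=[fun]]
[8] [C=7 | E={q↦1} | K=[let y :: fun]]
[9] [C=q | E={y↦7, q↦1} | K=[fun]]
[10] [C=(if0 q then (q * 0) else (let w = 0 in 6)) | E={q↦1} | K=∅]
[11] [C=q | E={q↦1} | K=[if0]]
[12] [C=(let w = 0 in 6) | E={q↦1} | K=∅]
[13] [C=0 | E={q↦1} | K=[let w]]
[14] [C=6 | E={w↦0, q↦1} | K=∅]
→ final value 6

Answer: 6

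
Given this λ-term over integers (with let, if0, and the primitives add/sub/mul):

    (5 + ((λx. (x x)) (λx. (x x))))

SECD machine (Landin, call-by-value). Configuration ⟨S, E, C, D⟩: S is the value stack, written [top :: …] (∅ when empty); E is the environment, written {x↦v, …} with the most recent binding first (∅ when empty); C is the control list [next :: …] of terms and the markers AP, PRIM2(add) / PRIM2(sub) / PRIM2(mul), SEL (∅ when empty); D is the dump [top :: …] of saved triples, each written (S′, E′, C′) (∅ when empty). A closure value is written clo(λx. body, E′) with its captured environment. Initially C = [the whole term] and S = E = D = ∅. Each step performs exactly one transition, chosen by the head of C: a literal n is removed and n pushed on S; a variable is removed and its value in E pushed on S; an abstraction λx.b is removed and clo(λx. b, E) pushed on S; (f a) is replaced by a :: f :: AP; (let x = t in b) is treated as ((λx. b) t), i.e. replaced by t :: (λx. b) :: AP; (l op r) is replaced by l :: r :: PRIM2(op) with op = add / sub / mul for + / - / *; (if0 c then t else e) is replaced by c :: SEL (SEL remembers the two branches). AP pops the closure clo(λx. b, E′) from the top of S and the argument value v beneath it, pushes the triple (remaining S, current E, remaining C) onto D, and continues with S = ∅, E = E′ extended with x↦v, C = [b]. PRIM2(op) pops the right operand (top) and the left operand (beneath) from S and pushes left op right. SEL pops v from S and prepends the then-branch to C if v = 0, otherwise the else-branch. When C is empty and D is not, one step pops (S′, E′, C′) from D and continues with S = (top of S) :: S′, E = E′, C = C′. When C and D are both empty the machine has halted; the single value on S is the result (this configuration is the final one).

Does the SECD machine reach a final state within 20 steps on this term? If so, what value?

0. <S=∅, E=∅, C=[(5 + ((λx. (x x)) (λx. (x x))))], D=∅>
1. <S=∅, E=∅, C=[5 :: ((λx. (x x)) (λx. (x x))) :: PRIM2(add)], D=∅>
2. <S=[5], E=∅, C=[((λx. (x x)) (λx. (x x))) :: PRIM2(add)], D=∅>
3. <S=[5], E=∅, C=[(λx. (x x)) :: (λx. (x x)) :: AP :: PRIM2(add)], D=∅>
4. <S=[clo(λx. (x x), ∅) :: 5], E=∅, C=[(λx. (x x)) :: AP :: PRIM2(add)], D=∅>
5. <S=[clo(λx. (x x), ∅) :: clo(λx. (x x), ∅) :: 5], E=∅, C=[AP :: PRIM2(add)], D=∅>
6. <S=∅, E={x↦clo(λx. (x x), ∅)}, C=[(x x)], D=[([5], ∅, [PRIM2(add)])]>
7. <S=∅, E={x↦clo(λx. (x x), ∅)}, C=[x :: x :: AP], D=[([5], ∅, [PRIM2(add)])]>
8. <S=[clo(λx. (x x), ∅)], E={x↦clo(λx. (x x), ∅)}, C=[x :: AP], D=[([5], ∅, [PRIM2(add)])]>
9. <S=[clo(λx. (x x), ∅) :: clo(λx. (x x), ∅)], E={x↦clo(λx. (x x), ∅)}, C=[AP], D=[([5], ∅, [PRIM2(add)])]>
10. <S=∅, E={x↦clo(λx. (x x), ∅)}, C=[(x x)], D=[(∅, {x↦clo(λx. (x x), ∅)}, ∅) :: ([5], ∅, [PRIM2(add)])]>
11. <S=∅, E={x↦clo(λx. (x x), ∅)}, C=[x :: x :: AP], D=[(∅, {x↦clo(λx. (x x), ∅)}, ∅) :: ([5], ∅, [PRIM2(add)])]>
12. <S=[clo(λx. (x x), ∅)], E={x↦clo(λx. (x x), ∅)}, C=[x :: AP], D=[(∅, {x↦clo(λx. (x x), ∅)}, ∅) :: ([5], ∅, [PRIM2(add)])]>
13. <S=[clo(λx. (x x), ∅) :: clo(λx. (x x), ∅)], E={x↦clo(λx. (x x), ∅)}, C=[AP], D=[(∅, {x↦clo(λx. (x x), ∅)}, ∅) :: ([5], ∅, [PRIM2(add)])]>
14. <S=∅, E={x↦clo(λx. (x x), ∅)}, C=[(x x)], D=[(∅, {x↦clo(λx. (x x), ∅)}, ∅) :: (∅, {x↦clo(λx. (x x), ∅)}, ∅) :: ([5], ∅, [PRIM2(add)])]>
15. <S=∅, E={x↦clo(λx. (x x), ∅)}, C=[x :: x :: AP], D=[(∅, {x↦clo(λx. (x x), ∅)}, ∅) :: (∅, {x↦clo(λx. (x x), ∅)}, ∅) :: ([5], ∅, [PRIM2(add)])]>
16. <S=[clo(λx. (x x), ∅)], E={x↦clo(λx. (x x), ∅)}, C=[x :: AP], D=[(∅, {x↦clo(λx. (x x), ∅)}, ∅) :: (∅, {x↦clo(λx. (x x), ∅)}, ∅) :: ([5], ∅, [PRIM2(add)])]>
17. <S=[clo(λx. (x x), ∅) :: clo(λx. (x x), ∅)], E={x↦clo(λx. (x x), ∅)}, C=[AP], D=[(∅, {x↦clo(λx. (x x), ∅)}, ∅) :: (∅, {x↦clo(λx. (x x), ∅)}, ∅) :: ([5], ∅, [PRIM2(add)])]>
18. <S=∅, E={x↦clo(λx. (x x), ∅)}, C=[(x x)], D=[(∅, {x↦clo(λx. (x x), ∅)}, ∅) :: (∅, {x↦clo(λx. (x x), ∅)}, ∅) :: (∅, {x↦clo(λx. (x x), ∅)}, ∅) :: ([5], ∅, [PRIM2(add)])]>
19. <S=∅, E={x↦clo(λx. (x x), ∅)}, C=[x :: x :: AP], D=[(∅, {x↦clo(λx. (x x), ∅)}, ∅) :: (∅, {x↦clo(λx. (x x), ∅)}, ∅) :: (∅, {x↦clo(λx. (x x), ∅)}, ∅) :: ([5], ∅, [PRIM2(add)])]>
20. <S=[clo(λx. (x x), ∅)], E={x↦clo(λx. (x x), ∅)}, C=[x :: AP], D=[(∅, {x↦clo(λx. (x x), ∅)}, ∅) :: (∅, {x↦clo(λx. (x x), ∅)}, ∅) :: (∅, {x↦clo(λx. (x x), ∅)}, ∅) :: ([5], ∅, [PRIM2(add)])]>
→ 20 transitions taken and the configuration is still not final: no result within 20 steps

Answer: DIVERGES (no final state within 20 steps)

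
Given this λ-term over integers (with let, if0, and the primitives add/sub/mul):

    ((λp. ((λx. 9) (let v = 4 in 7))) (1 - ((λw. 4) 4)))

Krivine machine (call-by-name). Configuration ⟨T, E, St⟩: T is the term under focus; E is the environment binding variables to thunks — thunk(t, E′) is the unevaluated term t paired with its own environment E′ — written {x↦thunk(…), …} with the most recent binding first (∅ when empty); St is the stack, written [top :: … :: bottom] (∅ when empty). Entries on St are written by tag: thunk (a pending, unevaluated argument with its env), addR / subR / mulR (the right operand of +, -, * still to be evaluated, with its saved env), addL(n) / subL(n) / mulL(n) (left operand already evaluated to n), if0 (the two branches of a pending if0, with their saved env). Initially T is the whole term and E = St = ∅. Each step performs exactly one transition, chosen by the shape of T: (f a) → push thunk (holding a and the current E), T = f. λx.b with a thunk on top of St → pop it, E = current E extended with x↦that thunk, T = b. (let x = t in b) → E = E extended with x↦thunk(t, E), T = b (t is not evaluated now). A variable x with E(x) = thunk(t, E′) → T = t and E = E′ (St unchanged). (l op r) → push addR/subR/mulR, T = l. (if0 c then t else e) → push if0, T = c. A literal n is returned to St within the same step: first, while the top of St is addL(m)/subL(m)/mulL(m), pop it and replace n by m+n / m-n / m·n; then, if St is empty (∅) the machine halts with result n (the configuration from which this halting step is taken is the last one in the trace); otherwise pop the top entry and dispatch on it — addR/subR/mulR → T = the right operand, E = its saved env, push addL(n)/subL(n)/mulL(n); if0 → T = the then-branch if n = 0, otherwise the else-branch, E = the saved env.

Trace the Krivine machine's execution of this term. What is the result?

step 0: ⟨T=((λp. ((λx. 9) (let v = 4 in 7))) (1 - ((λw. 4) 4))); E=∅; St=∅⟩
step 1: ⟨T=(λp. ((λx. 9) (let v = 4 in 7))); E=∅; St=[thunk]⟩
step 2: ⟨T=((λx. 9) (let v = 4 in 7)); E={p↦thunk((1 - ((λw. 4) 4)), ∅)}; St=∅⟩
step 3: ⟨T=(λx. 9); E={p↦thunk((1 - ((λw. 4) 4)), ∅)}; St=[thunk]⟩
step 4: ⟨T=9; E={x↦thunk((let v = 4 in 7), {p↦thunk((1 - ((λw. 4) 4)), ∅)}), p↦thunk((1 - ((λw. 4) 4)), ∅)}; St=∅⟩
→ final value 9

Answer: 9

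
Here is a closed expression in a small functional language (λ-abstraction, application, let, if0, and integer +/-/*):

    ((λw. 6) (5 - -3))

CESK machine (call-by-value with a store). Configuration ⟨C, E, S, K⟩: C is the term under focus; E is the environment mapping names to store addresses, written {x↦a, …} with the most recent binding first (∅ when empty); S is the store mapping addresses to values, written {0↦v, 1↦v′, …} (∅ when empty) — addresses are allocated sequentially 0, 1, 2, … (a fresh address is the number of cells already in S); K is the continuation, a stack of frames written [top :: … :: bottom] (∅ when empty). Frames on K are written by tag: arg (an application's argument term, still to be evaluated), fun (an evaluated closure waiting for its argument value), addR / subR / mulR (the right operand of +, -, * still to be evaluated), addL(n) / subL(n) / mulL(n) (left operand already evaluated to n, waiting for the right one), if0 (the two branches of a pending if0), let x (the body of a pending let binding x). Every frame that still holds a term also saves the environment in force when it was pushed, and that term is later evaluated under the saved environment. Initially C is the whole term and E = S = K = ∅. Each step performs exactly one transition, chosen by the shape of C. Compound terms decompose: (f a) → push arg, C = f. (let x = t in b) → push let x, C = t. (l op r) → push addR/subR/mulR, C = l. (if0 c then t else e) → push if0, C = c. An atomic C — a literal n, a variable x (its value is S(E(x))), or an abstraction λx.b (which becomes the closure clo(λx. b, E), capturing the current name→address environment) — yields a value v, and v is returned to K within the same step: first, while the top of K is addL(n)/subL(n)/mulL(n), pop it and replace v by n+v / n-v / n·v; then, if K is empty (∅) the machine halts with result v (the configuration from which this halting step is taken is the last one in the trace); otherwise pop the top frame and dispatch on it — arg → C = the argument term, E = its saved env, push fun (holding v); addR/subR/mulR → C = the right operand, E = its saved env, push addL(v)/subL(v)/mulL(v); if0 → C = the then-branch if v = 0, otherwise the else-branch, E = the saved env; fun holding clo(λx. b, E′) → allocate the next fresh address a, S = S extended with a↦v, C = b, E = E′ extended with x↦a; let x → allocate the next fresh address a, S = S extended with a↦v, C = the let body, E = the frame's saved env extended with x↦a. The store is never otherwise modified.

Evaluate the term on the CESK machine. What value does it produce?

t=0: [C=((λw. 6) (5 - -3)) | E=∅ | S=∅ | K=∅]
t=1: [C=(λw. 6) | E=∅ | S=∅ | K=[arg]]
t=2: [C=(5 - -3) | E=∅ | S=∅ | K=[fun]]
t=3: [C=5 | E=∅ | S=∅ | K=[subR :: fun]]
t=4: [C=-3 | E=∅ | S=∅ | K=[subL(5) :: fun]]
t=5: [C=6 | E={w↦0} | S={0↦8} | K=∅]
→ final value 6

Answer: 6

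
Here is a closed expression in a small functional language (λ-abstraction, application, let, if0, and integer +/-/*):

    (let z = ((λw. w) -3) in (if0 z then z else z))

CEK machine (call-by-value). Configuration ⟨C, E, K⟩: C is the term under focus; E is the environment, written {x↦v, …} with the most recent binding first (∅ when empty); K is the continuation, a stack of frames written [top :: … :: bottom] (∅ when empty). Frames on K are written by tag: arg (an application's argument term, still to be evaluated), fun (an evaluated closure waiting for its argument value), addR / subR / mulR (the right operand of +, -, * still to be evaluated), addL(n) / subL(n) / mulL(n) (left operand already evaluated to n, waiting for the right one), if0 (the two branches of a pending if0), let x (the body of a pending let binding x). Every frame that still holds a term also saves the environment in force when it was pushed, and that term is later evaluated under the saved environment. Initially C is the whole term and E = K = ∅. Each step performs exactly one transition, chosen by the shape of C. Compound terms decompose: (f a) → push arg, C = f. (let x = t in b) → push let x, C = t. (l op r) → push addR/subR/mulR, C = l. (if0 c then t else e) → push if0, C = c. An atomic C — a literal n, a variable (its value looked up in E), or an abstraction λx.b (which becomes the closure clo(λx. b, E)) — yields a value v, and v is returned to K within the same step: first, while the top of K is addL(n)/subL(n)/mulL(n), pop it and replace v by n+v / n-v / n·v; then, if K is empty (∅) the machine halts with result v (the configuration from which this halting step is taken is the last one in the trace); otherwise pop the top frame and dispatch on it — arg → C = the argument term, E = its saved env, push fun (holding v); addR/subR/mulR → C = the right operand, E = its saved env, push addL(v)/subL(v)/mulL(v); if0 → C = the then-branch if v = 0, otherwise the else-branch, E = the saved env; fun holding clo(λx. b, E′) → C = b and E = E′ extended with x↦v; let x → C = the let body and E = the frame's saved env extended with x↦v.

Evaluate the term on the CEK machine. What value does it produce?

0. [C=(let z = ((λw. w) -3) in (if0 z then z else z)) | E=∅ | K=∅]
1. [C=((λw. w) -3) | E=∅ | K=[let z]]
2. [C=(λw. w) | E=∅ | K=[arg :: let z]]
3. [C=-3 | E=∅ | K=[fun :: let z]]
4. [C=w | E={w↦-3} | K=[let z]]
5. [C=(if0 z then z else z) | E={z↦-3} | K=∅]
6. [C=z | E={z↦-3} | K=[if0]]
7. [C=z | E={z↦-3} | K=∅]
→ final value -3

Answer: -3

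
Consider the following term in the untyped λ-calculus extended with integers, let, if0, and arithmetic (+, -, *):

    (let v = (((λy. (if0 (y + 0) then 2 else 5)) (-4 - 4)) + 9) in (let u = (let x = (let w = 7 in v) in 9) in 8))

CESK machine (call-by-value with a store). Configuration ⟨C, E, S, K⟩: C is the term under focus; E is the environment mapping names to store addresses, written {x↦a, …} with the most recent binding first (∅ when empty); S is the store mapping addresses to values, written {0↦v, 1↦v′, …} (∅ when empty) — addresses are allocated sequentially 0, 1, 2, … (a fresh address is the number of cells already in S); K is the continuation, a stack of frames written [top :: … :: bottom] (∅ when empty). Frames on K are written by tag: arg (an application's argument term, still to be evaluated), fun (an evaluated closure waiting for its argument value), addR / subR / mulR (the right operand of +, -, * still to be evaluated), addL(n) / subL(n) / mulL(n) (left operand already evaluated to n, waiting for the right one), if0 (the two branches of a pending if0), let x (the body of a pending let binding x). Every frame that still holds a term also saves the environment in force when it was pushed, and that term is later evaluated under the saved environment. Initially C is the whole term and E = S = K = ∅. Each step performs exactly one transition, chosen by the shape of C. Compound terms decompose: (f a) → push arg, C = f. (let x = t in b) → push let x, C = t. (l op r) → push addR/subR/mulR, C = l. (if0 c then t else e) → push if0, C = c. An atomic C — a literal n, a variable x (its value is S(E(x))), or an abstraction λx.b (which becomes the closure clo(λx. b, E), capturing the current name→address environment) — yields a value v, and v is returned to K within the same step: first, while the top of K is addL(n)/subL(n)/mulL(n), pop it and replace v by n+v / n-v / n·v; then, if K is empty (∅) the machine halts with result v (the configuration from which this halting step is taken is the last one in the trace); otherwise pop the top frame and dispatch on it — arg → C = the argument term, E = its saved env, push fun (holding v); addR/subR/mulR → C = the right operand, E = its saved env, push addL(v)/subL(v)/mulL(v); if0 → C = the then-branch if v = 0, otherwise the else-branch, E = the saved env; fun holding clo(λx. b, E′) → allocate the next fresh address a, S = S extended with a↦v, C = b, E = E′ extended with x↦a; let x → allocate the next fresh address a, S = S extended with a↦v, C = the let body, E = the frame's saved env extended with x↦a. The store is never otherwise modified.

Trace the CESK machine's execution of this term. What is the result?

Answer: 8

Derivation:
0. [C=(let v = (((λy. (if0 (y + 0) then 2 else 5)) (-4 - 4)) + 9) in (let u = (let x = (let w = 7 in v) in 9) in 8)) | E=∅ | S=∅ | K=∅]
1. [C=(((λy. (if0 (y + 0) then 2 else 5)) (-4 - 4)) + 9) | E=∅ | S=∅ | K=[let v]]
2. [C=((λy. (if0 (y + 0) then 2 else 5)) (-4 - 4)) | E=∅ | S=∅ | K=[addR :: let v]]
3. [C=(λy. (if0 (y + 0) then 2 else 5)) | E=∅ | S=∅ | K=[arg :: addR :: let v]]
4. [C=(-4 - 4) | E=∅ | S=∅ | K=[fun :: addR :: let v]]
5. [C=-4 | E=∅ | S=∅ | K=[subR :: fun :: addR :: let v]]
6. [C=4 | E=∅ | S=∅ | K=[subL(-4) :: fun :: addR :: let v]]
7. [C=(if0 (y + 0) then 2 else 5) | E={y↦0} | S={0↦-8} | K=[addR :: let v]]
8. [C=(y + 0) | E={y↦0} | S={0↦-8} | K=[if0 :: addR :: let v]]
9. [C=y | E={y↦0} | S={0↦-8} | K=[addR :: if0 :: addR :: let v]]
10. [C=0 | E={y↦0} | S={0↦-8} | K=[addL(-8) :: if0 :: addR :: let v]]
11. [C=5 | E={y↦0} | S={0↦-8} | K=[addR :: let v]]
12. [C=9 | E=∅ | S={0↦-8} | K=[addL(5) :: let v]]
13. [C=(let u = (let x = (let w = 7 in v) in 9) in 8) | E={v↦1} | S={0↦-8, 1↦14} | K=∅]
14. [C=(let x = (let w = 7 in v) in 9) | E={v↦1} | S={0↦-8, 1↦14} | K=[let u]]
15. [C=(let w = 7 in v) | E={v↦1} | S={0↦-8, 1↦14} | K=[let x :: let u]]
16. [C=7 | E={v↦1} | S={0↦-8, 1↦14} | K=[let w :: let x :: let u]]
17. [C=v | E={w↦2, v↦1} | S={0↦-8, 1↦14, 2↦7} | K=[let x :: let u]]
18. [C=9 | E={x↦3, v↦1} | S={0↦-8, 1↦14, 2↦7, 3↦14} | K=[let u]]
19. [C=8 | E={u↦4, v↦1} | S={0↦-8, 1↦14, 2↦7, 3↦14, 4↦9} | K=∅]
→ final value 8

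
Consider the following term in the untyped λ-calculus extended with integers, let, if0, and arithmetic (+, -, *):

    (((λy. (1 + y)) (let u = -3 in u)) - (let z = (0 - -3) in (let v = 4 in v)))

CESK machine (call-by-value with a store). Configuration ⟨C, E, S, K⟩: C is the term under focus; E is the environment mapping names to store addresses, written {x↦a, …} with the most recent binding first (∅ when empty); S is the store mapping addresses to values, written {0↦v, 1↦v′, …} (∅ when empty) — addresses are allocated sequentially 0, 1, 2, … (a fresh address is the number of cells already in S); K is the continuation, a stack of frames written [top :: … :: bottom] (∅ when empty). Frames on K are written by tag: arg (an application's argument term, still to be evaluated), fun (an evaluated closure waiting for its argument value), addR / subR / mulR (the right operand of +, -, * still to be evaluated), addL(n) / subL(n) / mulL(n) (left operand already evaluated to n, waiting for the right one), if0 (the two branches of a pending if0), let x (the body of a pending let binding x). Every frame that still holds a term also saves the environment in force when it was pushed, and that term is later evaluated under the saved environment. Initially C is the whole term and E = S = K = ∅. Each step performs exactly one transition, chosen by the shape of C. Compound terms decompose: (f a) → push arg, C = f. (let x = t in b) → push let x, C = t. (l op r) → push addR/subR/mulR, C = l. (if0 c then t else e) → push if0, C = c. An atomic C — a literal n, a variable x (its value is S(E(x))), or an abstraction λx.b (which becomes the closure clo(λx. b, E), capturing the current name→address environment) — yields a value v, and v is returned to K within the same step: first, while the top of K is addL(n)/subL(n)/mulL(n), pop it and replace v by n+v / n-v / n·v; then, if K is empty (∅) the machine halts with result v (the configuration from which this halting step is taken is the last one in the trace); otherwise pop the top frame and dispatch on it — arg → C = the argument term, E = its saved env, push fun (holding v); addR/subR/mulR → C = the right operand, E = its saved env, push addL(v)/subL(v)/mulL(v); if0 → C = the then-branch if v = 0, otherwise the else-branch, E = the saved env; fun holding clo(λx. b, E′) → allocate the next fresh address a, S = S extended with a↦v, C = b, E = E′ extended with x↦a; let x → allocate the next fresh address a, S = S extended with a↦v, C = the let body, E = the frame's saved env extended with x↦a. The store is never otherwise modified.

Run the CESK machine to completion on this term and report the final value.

0. <C=(((λy. (1 + y)) (let u = -3 in u)) - (let z = (0 - -3) in (let v = 4 in v))), E=∅, S=∅, K=∅>
1. <C=((λy. (1 + y)) (let u = -3 in u)), E=∅, S=∅, K=[subR]>
2. <C=(λy. (1 + y)), E=∅, S=∅, K=[arg :: subR]>
3. <C=(let u = -3 in u), E=∅, S=∅, K=[fun :: subR]>
4. <C=-3, E=∅, S=∅, K=[let u :: fun :: subR]>
5. <C=u, E={u↦0}, S={0↦-3}, K=[fun :: subR]>
6. <C=(1 + y), E={y↦1}, S={0↦-3, 1↦-3}, K=[subR]>
7. <C=1, E={y↦1}, S={0↦-3, 1↦-3}, K=[addR :: subR]>
8. <C=y, E={y↦1}, S={0↦-3, 1↦-3}, K=[addL(1) :: subR]>
9. <C=(let z = (0 - -3) in (let v = 4 in v)), E=∅, S={0↦-3, 1↦-3}, K=[subL(-2)]>
10. <C=(0 - -3), E=∅, S={0↦-3, 1↦-3}, K=[let z :: subL(-2)]>
11. <C=0, E=∅, S={0↦-3, 1↦-3}, K=[subR :: let z :: subL(-2)]>
12. <C=-3, E=∅, S={0↦-3, 1↦-3}, K=[subL(0) :: let z :: subL(-2)]>
13. <C=(let v = 4 in v), E={z↦2}, S={0↦-3, 1↦-3, 2↦3}, K=[subL(-2)]>
14. <C=4, E={z↦2}, S={0↦-3, 1↦-3, 2↦3}, K=[let v :: subL(-2)]>
15. <C=v, E={v↦3, z↦2}, S={0↦-3, 1↦-3, 2↦3, 3↦4}, K=[subL(-2)]>
→ final value -6

Answer: -6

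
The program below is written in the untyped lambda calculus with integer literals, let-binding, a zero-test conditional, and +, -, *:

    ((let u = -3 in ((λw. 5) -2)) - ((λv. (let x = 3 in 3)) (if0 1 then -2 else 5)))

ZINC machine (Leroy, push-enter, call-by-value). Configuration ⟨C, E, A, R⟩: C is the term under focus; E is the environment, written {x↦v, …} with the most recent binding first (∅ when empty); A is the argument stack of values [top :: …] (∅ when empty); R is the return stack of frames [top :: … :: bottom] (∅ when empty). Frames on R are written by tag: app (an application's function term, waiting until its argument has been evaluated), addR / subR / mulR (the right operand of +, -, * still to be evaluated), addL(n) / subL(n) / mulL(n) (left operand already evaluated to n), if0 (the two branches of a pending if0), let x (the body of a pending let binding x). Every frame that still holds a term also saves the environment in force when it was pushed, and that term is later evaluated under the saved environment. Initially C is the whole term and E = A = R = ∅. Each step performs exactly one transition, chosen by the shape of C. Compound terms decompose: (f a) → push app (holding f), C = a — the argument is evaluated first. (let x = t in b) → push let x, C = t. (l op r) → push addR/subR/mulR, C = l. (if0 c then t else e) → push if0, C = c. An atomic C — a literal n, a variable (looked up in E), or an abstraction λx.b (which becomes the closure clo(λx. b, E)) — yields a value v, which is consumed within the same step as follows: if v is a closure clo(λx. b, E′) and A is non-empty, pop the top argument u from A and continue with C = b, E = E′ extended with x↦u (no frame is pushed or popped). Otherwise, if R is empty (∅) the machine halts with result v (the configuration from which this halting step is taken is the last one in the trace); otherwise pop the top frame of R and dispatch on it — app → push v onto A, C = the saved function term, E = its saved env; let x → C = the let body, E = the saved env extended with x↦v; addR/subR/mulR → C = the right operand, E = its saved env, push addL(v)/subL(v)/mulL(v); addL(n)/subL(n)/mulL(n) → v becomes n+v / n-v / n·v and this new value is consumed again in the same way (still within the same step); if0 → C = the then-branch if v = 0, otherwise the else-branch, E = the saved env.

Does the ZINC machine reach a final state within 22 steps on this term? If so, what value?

Answer: 2

Execution trace:
[0] ⟨C=((let u = -3 in ((λw. 5) -2)) - ((λv. (let x = 3 in 3)) (if0 1 then -2 else 5))); E=∅; A=∅; R=∅⟩
[1] ⟨C=(let u = -3 in ((λw. 5) -2)); E=∅; A=∅; R=[subR]⟩
[2] ⟨C=-3; E=∅; A=∅; R=[let u :: subR]⟩
[3] ⟨C=((λw. 5) -2); E={u↦-3}; A=∅; R=[subR]⟩
[4] ⟨C=-2; E={u↦-3}; A=∅; R=[app :: subR]⟩
[5] ⟨C=(λw. 5); E={u↦-3}; A=[-2]; R=[subR]⟩
[6] ⟨C=5; E={w↦-2, u↦-3}; A=∅; R=[subR]⟩
[7] ⟨C=((λv. (let x = 3 in 3)) (if0 1 then -2 else 5)); E=∅; A=∅; R=[subL(5)]⟩
[8] ⟨C=(if0 1 then -2 else 5); E=∅; A=∅; R=[app :: subL(5)]⟩
[9] ⟨C=1; E=∅; A=∅; R=[if0 :: app :: subL(5)]⟩
[10] ⟨C=5; E=∅; A=∅; R=[app :: subL(5)]⟩
[11] ⟨C=(λv. (let x = 3 in 3)); E=∅; A=[5]; R=[subL(5)]⟩
[12] ⟨C=(let x = 3 in 3); E={v↦5}; A=∅; R=[subL(5)]⟩
[13] ⟨C=3; E={v↦5}; A=∅; R=[let x :: subL(5)]⟩
[14] ⟨C=3; E={x↦3, v↦5}; A=∅; R=[subL(5)]⟩
→ final value 2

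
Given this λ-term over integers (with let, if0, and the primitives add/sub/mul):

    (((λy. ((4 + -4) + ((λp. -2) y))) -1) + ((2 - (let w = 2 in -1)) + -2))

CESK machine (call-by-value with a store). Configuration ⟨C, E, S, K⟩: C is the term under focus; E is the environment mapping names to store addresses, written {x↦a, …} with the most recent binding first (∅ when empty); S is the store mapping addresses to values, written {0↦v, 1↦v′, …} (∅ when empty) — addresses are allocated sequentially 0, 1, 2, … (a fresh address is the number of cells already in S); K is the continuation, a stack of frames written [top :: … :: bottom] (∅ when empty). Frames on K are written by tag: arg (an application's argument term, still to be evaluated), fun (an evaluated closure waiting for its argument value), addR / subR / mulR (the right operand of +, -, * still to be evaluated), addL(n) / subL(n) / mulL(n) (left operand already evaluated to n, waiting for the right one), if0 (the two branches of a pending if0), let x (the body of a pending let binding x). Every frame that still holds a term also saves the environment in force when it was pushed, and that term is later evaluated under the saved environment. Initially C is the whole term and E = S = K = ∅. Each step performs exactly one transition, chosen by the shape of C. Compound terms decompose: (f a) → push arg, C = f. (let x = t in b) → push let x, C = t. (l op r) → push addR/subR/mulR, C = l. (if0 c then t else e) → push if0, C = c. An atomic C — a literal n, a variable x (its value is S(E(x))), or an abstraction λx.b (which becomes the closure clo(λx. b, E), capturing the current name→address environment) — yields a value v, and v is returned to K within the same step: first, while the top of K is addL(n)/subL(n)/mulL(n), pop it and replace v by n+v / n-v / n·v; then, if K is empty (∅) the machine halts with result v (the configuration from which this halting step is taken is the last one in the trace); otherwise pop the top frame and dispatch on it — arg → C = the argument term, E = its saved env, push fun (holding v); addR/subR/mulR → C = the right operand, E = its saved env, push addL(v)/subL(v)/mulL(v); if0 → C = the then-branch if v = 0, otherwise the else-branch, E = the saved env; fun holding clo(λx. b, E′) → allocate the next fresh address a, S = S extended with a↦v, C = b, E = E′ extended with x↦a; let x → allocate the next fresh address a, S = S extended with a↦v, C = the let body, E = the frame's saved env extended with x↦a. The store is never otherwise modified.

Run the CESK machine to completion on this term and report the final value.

Answer: -1

Derivation:
0. ⟨C=(((λy. ((4 + -4) + ((λp. -2) y))) -1) + ((2 - (let w = 2 in -1)) + -2)); E=∅; S=∅; K=∅⟩
1. ⟨C=((λy. ((4 + -4) + ((λp. -2) y))) -1); E=∅; S=∅; K=[addR]⟩
2. ⟨C=(λy. ((4 + -4) + ((λp. -2) y))); E=∅; S=∅; K=[arg :: addR]⟩
3. ⟨C=-1; E=∅; S=∅; K=[fun :: addR]⟩
4. ⟨C=((4 + -4) + ((λp. -2) y)); E={y↦0}; S={0↦-1}; K=[addR]⟩
5. ⟨C=(4 + -4); E={y↦0}; S={0↦-1}; K=[addR :: addR]⟩
6. ⟨C=4; E={y↦0}; S={0↦-1}; K=[addR :: addR :: addR]⟩
7. ⟨C=-4; E={y↦0}; S={0↦-1}; K=[addL(4) :: addR :: addR]⟩
8. ⟨C=((λp. -2) y); E={y↦0}; S={0↦-1}; K=[addL(0) :: addR]⟩
9. ⟨C=(λp. -2); E={y↦0}; S={0↦-1}; K=[arg :: addL(0) :: addR]⟩
10. ⟨C=y; E={y↦0}; S={0↦-1}; K=[fun :: addL(0) :: addR]⟩
11. ⟨C=-2; E={p↦1, y↦0}; S={0↦-1, 1↦-1}; K=[addL(0) :: addR]⟩
12. ⟨C=((2 - (let w = 2 in -1)) + -2); E=∅; S={0↦-1, 1↦-1}; K=[addL(-2)]⟩
13. ⟨C=(2 - (let w = 2 in -1)); E=∅; S={0↦-1, 1↦-1}; K=[addR :: addL(-2)]⟩
14. ⟨C=2; E=∅; S={0↦-1, 1↦-1}; K=[subR :: addR :: addL(-2)]⟩
15. ⟨C=(let w = 2 in -1); E=∅; S={0↦-1, 1↦-1}; K=[subL(2) :: addR :: addL(-2)]⟩
16. ⟨C=2; E=∅; S={0↦-1, 1↦-1}; K=[let w :: subL(2) :: addR :: addL(-2)]⟩
17. ⟨C=-1; E={w↦2}; S={0↦-1, 1↦-1, 2↦2}; K=[subL(2) :: addR :: addL(-2)]⟩
18. ⟨C=-2; E=∅; S={0↦-1, 1↦-1, 2↦2}; K=[addL(3) :: addL(-2)]⟩
→ final value -1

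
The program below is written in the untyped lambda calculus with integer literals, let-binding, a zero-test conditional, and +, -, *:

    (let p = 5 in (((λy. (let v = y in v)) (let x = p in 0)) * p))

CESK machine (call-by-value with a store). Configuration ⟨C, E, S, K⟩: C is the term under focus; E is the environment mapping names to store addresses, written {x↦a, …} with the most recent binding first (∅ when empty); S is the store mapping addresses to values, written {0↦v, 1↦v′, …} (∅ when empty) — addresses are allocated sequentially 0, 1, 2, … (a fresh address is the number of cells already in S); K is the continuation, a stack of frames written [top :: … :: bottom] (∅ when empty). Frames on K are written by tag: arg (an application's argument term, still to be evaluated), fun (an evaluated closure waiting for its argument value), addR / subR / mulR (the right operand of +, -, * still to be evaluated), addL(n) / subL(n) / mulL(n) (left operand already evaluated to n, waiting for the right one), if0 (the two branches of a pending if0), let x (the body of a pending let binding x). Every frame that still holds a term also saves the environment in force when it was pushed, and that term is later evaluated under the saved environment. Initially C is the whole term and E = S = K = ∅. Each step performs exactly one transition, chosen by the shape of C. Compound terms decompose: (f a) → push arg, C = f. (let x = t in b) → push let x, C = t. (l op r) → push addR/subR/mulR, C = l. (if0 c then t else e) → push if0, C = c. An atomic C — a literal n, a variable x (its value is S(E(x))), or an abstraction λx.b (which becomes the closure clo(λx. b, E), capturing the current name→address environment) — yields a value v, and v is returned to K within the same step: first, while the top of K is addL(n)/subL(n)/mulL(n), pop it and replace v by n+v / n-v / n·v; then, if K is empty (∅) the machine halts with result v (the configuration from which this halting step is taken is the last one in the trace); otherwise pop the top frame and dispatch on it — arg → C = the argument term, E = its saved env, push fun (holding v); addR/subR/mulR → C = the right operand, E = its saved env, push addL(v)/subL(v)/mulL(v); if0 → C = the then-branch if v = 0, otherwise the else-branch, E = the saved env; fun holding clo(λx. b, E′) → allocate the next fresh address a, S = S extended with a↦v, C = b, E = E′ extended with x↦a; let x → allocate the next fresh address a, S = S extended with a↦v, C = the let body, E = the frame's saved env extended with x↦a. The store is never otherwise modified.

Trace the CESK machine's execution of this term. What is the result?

step 0: <C=(let p = 5 in (((λy. (let v = y in v)) (let x = p in 0)) * p)), E=∅, S=∅, K=∅>
step 1: <C=5, E=∅, S=∅, K=[let p]>
step 2: <C=(((λy. (let v = y in v)) (let x = p in 0)) * p), E={p↦0}, S={0↦5}, K=∅>
step 3: <C=((λy. (let v = y in v)) (let x = p in 0)), E={p↦0}, S={0↦5}, K=[mulR]>
step 4: <C=(λy. (let v = y in v)), E={p↦0}, S={0↦5}, K=[arg :: mulR]>
step 5: <C=(let x = p in 0), E={p↦0}, S={0↦5}, K=[fun :: mulR]>
step 6: <C=p, E={p↦0}, S={0↦5}, K=[let x :: fun :: mulR]>
step 7: <C=0, E={x↦1, p↦0}, S={0↦5, 1↦5}, K=[fun :: mulR]>
step 8: <C=(let v = y in v), E={y↦2, p↦0}, S={0↦5, 1↦5, 2↦0}, K=[mulR]>
step 9: <C=y, E={y↦2, p↦0}, S={0↦5, 1↦5, 2↦0}, K=[let v :: mulR]>
step 10: <C=v, E={v↦3, y↦2, p↦0}, S={0↦5, 1↦5, 2↦0, 3↦0}, K=[mulR]>
step 11: <C=p, E={p↦0}, S={0↦5, 1↦5, 2↦0, 3↦0}, K=[mulL(0)]>
→ final value 0

Answer: 0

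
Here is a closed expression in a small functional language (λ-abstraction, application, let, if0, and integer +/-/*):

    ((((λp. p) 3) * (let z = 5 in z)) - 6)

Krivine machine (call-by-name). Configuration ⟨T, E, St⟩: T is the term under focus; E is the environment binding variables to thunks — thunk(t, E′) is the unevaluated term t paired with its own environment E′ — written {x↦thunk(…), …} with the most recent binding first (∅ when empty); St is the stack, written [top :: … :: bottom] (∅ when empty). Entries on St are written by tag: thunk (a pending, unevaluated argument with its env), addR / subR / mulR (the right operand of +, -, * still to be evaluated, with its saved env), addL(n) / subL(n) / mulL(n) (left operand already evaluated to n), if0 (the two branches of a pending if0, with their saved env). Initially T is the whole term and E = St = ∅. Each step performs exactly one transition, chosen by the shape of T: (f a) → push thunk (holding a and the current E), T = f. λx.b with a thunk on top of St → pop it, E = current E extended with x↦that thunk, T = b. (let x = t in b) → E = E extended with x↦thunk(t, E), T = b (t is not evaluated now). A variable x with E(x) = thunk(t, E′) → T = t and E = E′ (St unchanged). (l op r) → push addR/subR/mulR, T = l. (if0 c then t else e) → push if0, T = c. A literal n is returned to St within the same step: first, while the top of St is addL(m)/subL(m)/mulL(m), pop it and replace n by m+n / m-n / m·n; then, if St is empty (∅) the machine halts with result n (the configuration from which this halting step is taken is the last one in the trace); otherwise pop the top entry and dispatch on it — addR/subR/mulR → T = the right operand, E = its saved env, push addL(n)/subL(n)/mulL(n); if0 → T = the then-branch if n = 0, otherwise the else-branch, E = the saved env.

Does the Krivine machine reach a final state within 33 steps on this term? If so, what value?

Answer: 9

Execution trace:
[0] <T=((((λp. p) 3) * (let z = 5 in z)) - 6), E=∅, St=∅>
[1] <T=(((λp. p) 3) * (let z = 5 in z)), E=∅, St=[subR]>
[2] <T=((λp. p) 3), E=∅, St=[mulR :: subR]>
[3] <T=(λp. p), E=∅, St=[thunk :: mulR :: subR]>
[4] <T=p, E={p↦thunk(3, ∅)}, St=[mulR :: subR]>
[5] <T=3, E=∅, St=[mulR :: subR]>
[6] <T=(let z = 5 in z), E=∅, St=[mulL(3) :: subR]>
[7] <T=z, E={z↦thunk(5, ∅)}, St=[mulL(3) :: subR]>
[8] <T=5, E=∅, St=[mulL(3) :: subR]>
[9] <T=6, E=∅, St=[subL(15)]>
→ final value 9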